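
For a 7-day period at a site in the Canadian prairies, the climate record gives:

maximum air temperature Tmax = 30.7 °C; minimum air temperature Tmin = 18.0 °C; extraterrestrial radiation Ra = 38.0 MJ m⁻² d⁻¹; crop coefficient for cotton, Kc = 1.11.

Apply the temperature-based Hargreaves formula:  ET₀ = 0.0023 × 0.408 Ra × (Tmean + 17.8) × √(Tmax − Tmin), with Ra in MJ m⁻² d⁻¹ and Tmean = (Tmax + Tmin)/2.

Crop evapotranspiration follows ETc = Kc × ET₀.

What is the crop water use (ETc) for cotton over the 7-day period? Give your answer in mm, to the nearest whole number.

Tmean = (30.7 + 18.0)/2 = 24.35 °C
0.408 Ra = 0.408 × 38.0 = 15.5040 mm/d equivalent
ET₀ = 0.0023 × 15.5040 × (24.35 + 17.8) × √12.7 = 0.0023 × 15.5040 × 42.15 × 3.5637 = 5.3564 mm/d
ETc = Kc × ET₀ = 1.11 × 5.3564 = 5.9456 mm/d
Over 7 days: 5.9456 × 7 = 41.619 mm

42 mm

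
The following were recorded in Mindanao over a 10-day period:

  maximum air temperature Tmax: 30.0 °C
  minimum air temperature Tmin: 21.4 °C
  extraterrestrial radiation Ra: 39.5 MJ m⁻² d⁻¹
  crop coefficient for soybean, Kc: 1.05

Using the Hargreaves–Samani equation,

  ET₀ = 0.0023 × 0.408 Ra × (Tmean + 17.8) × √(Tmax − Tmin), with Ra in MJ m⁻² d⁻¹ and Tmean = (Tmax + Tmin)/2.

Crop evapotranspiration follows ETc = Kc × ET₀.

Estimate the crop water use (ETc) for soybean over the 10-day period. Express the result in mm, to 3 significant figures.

49.6 mm

Tmean = (30.0 + 21.4)/2 = 25.70 °C
0.408 Ra = 0.408 × 39.5 = 16.1160 mm/d equivalent
ET₀ = 0.0023 × 16.1160 × (25.70 + 17.8) × √8.6 = 0.0023 × 16.1160 × 43.50 × 2.9326 = 4.7285 mm/d
ETc = Kc × ET₀ = 1.05 × 4.7285 = 4.9649 mm/d
Over 10 days: 4.9649 × 10 = 49.649 mm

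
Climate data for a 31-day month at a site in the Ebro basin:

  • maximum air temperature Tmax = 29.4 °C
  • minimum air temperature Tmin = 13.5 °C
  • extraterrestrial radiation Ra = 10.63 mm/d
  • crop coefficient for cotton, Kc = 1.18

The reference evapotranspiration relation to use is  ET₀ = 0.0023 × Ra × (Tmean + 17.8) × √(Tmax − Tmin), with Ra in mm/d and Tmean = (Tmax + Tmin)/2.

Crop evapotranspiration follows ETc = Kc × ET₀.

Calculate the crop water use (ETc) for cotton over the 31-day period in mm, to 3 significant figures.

140 mm

Tmean = (29.4 + 13.5)/2 = 21.45 °C
ET₀ = 0.0023 × 10.63 × (21.45 + 17.8) × √15.9 = 0.0023 × 10.63 × 39.25 × 3.9875 = 3.8265 mm/d
ETc = Kc × ET₀ = 1.18 × 3.8265 = 4.5153 mm/d
Over 31 days: 4.5153 × 31 = 139.974 mm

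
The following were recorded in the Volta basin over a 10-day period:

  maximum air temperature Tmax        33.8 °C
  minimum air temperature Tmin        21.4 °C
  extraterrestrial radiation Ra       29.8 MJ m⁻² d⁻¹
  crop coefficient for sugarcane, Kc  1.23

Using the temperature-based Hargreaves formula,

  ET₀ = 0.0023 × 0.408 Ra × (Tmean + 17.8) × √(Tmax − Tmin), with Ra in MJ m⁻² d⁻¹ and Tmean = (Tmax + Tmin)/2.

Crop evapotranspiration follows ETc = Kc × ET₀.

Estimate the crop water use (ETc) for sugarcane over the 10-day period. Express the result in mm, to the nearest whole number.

Tmean = (33.8 + 21.4)/2 = 27.60 °C
0.408 Ra = 0.408 × 29.8 = 12.1584 mm/d equivalent
ET₀ = 0.0023 × 12.1584 × (27.60 + 17.8) × √12.4 = 0.0023 × 12.1584 × 45.40 × 3.5214 = 4.4707 mm/d
ETc = Kc × ET₀ = 1.23 × 4.4707 = 5.4990 mm/d
Over 10 days: 5.4990 × 10 = 54.990 mm

55 mm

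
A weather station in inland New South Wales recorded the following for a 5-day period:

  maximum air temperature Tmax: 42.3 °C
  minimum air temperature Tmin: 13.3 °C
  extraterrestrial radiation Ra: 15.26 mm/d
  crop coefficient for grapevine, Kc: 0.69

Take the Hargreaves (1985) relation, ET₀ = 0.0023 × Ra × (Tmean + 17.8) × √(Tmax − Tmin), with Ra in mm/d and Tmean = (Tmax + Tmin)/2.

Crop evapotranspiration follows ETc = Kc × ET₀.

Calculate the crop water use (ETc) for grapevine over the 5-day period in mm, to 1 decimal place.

Tmean = (42.3 + 13.3)/2 = 27.80 °C
ET₀ = 0.0023 × 15.26 × (27.80 + 17.8) × √29.0 = 0.0023 × 15.26 × 45.60 × 5.3852 = 8.6188 mm/d
ETc = Kc × ET₀ = 0.69 × 8.6188 = 5.9470 mm/d
Over 5 days: 5.9470 × 5 = 29.735 mm

29.7 mm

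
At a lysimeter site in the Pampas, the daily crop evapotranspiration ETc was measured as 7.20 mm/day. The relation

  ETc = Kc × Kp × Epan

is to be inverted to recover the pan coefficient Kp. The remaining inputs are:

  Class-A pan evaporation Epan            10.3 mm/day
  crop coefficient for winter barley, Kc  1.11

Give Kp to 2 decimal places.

0.63

ETc = Kc × Kp × Epan  ⇒  Kp = ETc / (Kc × Epan)
Kp = 7.20 / (1.11 × 10.3) = 7.20 / 11.433 = 0.6298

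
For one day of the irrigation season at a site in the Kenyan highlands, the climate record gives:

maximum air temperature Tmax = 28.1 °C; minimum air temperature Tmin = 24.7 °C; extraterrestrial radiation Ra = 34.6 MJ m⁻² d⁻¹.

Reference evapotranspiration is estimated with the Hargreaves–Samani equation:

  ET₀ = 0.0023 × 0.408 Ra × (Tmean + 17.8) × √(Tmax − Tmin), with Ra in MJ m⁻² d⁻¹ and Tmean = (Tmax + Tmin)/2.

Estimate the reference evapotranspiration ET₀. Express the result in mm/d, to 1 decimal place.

Tmean = (28.1 + 24.7)/2 = 26.40 °C
0.408 Ra = 0.408 × 34.6 = 14.1168 mm/d equivalent
ET₀ = 0.0023 × 14.1168 × (26.40 + 17.8) × √3.4 = 0.0023 × 14.1168 × 44.20 × 1.8439 = 2.6462 mm/d

2.6 mm/d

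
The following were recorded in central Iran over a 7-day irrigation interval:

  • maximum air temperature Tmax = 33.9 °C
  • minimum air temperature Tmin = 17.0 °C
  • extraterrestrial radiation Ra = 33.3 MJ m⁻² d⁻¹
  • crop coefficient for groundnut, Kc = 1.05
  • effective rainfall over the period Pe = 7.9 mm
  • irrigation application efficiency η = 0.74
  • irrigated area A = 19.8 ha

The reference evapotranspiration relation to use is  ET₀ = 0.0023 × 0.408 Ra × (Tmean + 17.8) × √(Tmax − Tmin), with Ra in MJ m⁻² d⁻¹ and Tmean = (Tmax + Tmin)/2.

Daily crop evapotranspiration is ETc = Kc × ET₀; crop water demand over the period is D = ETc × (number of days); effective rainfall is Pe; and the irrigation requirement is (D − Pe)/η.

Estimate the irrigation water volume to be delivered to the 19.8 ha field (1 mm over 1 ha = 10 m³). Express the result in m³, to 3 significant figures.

Tmean = (33.9 + 17.0)/2 = 25.45 °C
0.408 Ra = 0.408 × 33.3 = 13.5864 mm/d equivalent
ET₀ = 0.0023 × 13.5864 × (25.45 + 17.8) × √16.9 = 0.0023 × 13.5864 × 43.25 × 4.1110 = 5.5560 mm/d
ETc = Kc × ET₀ = 1.05 × 5.5560 = 5.8338 mm/d
Crop demand D = ETc × 7 d = 5.8338 × 7 = 40.837 mm
D − Pe = 40.837 − 7.9 = 32.937 mm
Gross irrigation = 32.937 / 0.74 = 44.509 mm
Volume = 44.509 mm × 19.8 ha × 10 = 8812.8 m³

8810 m³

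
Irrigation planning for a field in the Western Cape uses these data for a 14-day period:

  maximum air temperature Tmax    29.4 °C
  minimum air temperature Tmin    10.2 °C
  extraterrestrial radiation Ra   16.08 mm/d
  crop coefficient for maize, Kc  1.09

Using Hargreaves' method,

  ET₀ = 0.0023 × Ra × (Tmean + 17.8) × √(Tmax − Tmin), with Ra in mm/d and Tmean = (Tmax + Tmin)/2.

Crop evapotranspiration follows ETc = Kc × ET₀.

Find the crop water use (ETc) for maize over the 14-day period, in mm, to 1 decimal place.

Tmean = (29.4 + 10.2)/2 = 19.80 °C
ET₀ = 0.0023 × 16.08 × (19.80 + 17.8) × √19.2 = 0.0023 × 16.08 × 37.60 × 4.3818 = 6.0933 mm/d
ETc = Kc × ET₀ = 1.09 × 6.0933 = 6.6417 mm/d
Over 14 days: 6.6417 × 14 = 92.984 mm

93.0 mm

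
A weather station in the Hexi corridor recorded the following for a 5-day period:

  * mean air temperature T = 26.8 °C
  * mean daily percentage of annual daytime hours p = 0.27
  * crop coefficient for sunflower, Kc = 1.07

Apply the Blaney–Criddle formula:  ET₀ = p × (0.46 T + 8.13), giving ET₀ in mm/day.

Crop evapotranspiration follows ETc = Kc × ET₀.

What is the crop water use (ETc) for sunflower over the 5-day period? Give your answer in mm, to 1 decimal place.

29.6 mm

ET₀ = 0.27 × (0.46 × 26.8 + 8.13) = 0.27 × 20.458 = 5.5237 mm/d
ETc = Kc × ET₀ = 1.07 × 5.5237 = 5.9104 mm/d
Over 5 days: 5.9104 × 5 = 29.552 mm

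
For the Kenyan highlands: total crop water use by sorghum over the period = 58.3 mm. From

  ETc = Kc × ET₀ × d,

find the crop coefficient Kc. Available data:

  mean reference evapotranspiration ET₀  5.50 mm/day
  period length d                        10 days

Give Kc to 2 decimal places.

1.06

ETc = Kc × ET₀ × d  ⇒  Kc = ETc / (ET₀ × d)
Kc = 58.3 / (5.50 × 10) = 58.3 / 55.00 = 1.0600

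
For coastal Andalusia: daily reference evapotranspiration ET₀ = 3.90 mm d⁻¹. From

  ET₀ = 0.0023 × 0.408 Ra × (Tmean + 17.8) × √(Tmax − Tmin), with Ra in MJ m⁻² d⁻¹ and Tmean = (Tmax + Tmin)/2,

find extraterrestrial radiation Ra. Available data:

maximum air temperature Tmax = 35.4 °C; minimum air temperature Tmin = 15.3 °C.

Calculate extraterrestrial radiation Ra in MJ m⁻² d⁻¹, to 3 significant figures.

Tmean = (35.4+15.3)/2 = 25.35 °C; ΔT = 20.1
Ra = ET₀ / [0.0023 × 0.408 × (Tmean+17.8) × √ΔT]
   = 3.90 / (0.0023 × 0.408 × 43.15 × 4.4833) = 21.483 MJ m⁻² d⁻¹

21.5 MJ m⁻² d⁻¹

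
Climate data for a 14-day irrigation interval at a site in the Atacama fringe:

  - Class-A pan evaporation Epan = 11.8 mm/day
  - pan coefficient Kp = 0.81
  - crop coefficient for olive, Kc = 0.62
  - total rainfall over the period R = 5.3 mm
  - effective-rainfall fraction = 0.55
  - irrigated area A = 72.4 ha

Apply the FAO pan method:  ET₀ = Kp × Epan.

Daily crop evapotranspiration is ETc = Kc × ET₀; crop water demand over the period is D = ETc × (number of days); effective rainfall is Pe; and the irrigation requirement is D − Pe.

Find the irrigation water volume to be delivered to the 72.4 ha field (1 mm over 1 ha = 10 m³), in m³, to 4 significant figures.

ET₀ = 0.81 × 11.8 = 9.5580 mm/d
ETc = Kc × ET₀ = 0.62 × 9.5580 = 5.9260 mm/d
Crop demand D = ETc × 14 d = 5.9260 × 14 = 82.964 mm
Pe = 0.55 × 5.3 = 2.915 mm
D − Pe = 82.964 − 2.915 = 80.049 mm
Volume = 80.049 mm × 72.4 ha × 10 = 57955.5 m³

57960 m³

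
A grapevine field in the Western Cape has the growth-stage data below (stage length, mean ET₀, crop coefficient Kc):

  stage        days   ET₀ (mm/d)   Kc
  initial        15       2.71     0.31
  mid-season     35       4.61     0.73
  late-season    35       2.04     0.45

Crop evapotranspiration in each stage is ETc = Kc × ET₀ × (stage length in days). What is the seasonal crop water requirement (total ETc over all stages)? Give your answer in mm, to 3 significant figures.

initial: 0.31 × 2.71 × 15 = 12.60 mm
mid-season: 0.73 × 4.61 × 35 = 117.79 mm
late-season: 0.45 × 2.04 × 35 = 32.13 mm
Seasonal total = 162.52 mm

163 mm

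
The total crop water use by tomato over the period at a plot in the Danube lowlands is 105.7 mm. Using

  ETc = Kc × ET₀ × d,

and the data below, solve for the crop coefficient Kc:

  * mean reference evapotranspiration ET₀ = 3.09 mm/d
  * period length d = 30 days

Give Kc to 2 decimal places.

ETc = Kc × ET₀ × d  ⇒  Kc = ETc / (ET₀ × d)
Kc = 105.7 / (3.09 × 30) = 105.7 / 92.70 = 1.1402

1.14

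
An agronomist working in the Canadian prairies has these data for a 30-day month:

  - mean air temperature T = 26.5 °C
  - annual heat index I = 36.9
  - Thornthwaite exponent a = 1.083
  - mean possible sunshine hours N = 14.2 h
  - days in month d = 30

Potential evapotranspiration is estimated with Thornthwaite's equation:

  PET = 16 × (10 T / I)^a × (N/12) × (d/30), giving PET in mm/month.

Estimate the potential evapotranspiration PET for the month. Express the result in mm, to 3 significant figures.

160 mm

10T/I = 10 × 26.5 / 36.9 = 7.1816
(10T/I)^a = 7.1816^1.083 = 8.4584
Uncorrected PET = 16 × 8.4584 = 135.334 mm
Correction = (N/12)(d/30) = (14.2/12)(30/30) = 1.1833
PET = 135.334 × 1.1833 = 160.141 mm/month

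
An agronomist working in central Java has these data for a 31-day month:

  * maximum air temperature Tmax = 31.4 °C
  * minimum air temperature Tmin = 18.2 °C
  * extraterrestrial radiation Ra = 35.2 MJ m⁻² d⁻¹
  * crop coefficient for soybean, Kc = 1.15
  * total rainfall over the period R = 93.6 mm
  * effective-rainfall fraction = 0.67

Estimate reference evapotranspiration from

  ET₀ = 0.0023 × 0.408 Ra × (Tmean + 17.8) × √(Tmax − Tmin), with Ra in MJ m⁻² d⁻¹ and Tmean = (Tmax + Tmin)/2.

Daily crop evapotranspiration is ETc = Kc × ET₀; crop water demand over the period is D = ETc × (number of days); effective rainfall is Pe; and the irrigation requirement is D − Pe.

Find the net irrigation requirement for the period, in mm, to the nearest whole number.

Tmean = (31.4 + 18.2)/2 = 24.80 °C
0.408 Ra = 0.408 × 35.2 = 14.3616 mm/d equivalent
ET₀ = 0.0023 × 14.3616 × (24.80 + 17.8) × √13.2 = 0.0023 × 14.3616 × 42.60 × 3.6332 = 5.1125 mm/d
ETc = Kc × ET₀ = 1.15 × 5.1125 = 5.8794 mm/d
Crop demand D = ETc × 31 d = 5.8794 × 31 = 182.261 mm
Pe = 0.67 × 93.6 = 62.712 mm
D − Pe = 182.261 − 62.712 = 119.549 mm

120 mm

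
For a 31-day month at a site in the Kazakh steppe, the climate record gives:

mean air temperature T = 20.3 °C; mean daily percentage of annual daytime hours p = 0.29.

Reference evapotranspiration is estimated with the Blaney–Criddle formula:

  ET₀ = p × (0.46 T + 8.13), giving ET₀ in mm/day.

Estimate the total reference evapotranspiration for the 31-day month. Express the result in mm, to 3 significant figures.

ET₀ = 0.29 × (0.46 × 20.3 + 8.13) = 0.29 × 17.468 = 5.0657 mm/d
Monthly total = 5.0657 × 31 = 157.037 mm

157 mm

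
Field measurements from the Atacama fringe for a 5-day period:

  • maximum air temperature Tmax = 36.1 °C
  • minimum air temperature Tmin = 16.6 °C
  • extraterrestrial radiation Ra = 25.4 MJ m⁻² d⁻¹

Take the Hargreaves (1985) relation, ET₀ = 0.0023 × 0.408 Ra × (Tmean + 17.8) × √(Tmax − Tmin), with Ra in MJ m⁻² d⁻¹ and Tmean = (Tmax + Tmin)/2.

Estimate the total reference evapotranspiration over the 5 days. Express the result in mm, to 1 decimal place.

Tmean = (36.1 + 16.6)/2 = 26.35 °C
0.408 Ra = 0.408 × 25.4 = 10.3632 mm/d equivalent
ET₀ = 0.0023 × 10.3632 × (26.35 + 17.8) × √19.5 = 0.0023 × 10.3632 × 44.15 × 4.4159 = 4.6470 mm/d
Over 5 days: 4.6470 × 5 = 23.235 mm

23.2 mm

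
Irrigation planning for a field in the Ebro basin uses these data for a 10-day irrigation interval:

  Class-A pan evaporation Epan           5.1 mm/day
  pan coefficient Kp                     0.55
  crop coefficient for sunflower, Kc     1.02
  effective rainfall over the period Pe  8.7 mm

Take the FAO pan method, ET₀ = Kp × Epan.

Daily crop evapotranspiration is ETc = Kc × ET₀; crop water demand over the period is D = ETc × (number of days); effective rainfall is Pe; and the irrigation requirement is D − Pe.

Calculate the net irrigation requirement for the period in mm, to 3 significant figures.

ET₀ = 0.55 × 5.1 = 2.8050 mm/d
ETc = Kc × ET₀ = 1.02 × 2.8050 = 2.8611 mm/d
Crop demand D = ETc × 10 d = 2.8611 × 10 = 28.611 mm
D − Pe = 28.611 − 8.7 = 19.911 mm

19.9 mm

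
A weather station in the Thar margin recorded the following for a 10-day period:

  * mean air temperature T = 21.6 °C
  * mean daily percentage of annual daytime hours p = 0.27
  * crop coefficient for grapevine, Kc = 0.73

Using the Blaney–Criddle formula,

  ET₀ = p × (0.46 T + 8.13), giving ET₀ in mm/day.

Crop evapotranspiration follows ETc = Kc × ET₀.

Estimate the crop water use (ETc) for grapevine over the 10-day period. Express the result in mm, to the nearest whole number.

ET₀ = 0.27 × (0.46 × 21.6 + 8.13) = 0.27 × 18.066 = 4.8778 mm/d
ETc = Kc × ET₀ = 0.73 × 4.8778 = 3.5608 mm/d
Over 10 days: 3.5608 × 10 = 35.608 mm

36 mm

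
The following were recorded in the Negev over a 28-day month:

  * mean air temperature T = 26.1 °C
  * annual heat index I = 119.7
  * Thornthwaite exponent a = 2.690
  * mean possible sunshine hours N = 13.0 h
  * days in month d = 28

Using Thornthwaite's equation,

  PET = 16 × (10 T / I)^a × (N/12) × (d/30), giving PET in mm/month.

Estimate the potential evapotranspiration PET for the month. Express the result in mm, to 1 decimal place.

131.7 mm

10T/I = 10 × 26.1 / 119.7 = 2.1805
(10T/I)^a = 2.1805^2.690 = 8.1417
Uncorrected PET = 16 × 8.1417 = 130.267 mm
Correction = (N/12)(d/30) = (13.0/12)(28/30) = 1.0111
PET = 130.267 × 1.0111 = 131.713 mm/month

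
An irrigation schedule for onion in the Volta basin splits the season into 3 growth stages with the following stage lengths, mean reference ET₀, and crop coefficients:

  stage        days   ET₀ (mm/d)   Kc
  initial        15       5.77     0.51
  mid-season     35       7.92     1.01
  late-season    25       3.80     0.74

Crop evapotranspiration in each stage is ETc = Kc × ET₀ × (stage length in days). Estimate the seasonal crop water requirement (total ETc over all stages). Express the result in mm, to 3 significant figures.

initial: 0.51 × 5.77 × 15 = 44.14 mm
mid-season: 1.01 × 7.92 × 35 = 279.97 mm
late-season: 0.74 × 3.80 × 25 = 70.30 mm
Seasonal total = 394.41 mm

394 mm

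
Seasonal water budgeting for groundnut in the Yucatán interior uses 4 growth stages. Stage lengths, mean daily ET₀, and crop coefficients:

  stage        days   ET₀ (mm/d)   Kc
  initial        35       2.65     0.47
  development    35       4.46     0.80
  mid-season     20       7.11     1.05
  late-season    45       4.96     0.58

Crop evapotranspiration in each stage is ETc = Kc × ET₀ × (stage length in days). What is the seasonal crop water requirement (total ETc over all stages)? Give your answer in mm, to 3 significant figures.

447 mm

initial: 0.47 × 2.65 × 35 = 43.59 mm
development: 0.80 × 4.46 × 35 = 124.88 mm
mid-season: 1.05 × 7.11 × 20 = 149.31 mm
late-season: 0.58 × 4.96 × 45 = 129.46 mm
Seasonal total = 447.24 mm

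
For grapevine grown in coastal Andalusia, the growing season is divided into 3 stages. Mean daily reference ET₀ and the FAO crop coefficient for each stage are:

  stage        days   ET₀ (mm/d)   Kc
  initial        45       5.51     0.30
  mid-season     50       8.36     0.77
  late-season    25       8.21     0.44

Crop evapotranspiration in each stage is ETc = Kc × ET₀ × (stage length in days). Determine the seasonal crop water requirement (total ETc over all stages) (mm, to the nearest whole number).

initial: 0.30 × 5.51 × 45 = 74.39 mm
mid-season: 0.77 × 8.36 × 50 = 321.86 mm
late-season: 0.44 × 8.21 × 25 = 90.31 mm
Seasonal total = 486.56 mm

487 mm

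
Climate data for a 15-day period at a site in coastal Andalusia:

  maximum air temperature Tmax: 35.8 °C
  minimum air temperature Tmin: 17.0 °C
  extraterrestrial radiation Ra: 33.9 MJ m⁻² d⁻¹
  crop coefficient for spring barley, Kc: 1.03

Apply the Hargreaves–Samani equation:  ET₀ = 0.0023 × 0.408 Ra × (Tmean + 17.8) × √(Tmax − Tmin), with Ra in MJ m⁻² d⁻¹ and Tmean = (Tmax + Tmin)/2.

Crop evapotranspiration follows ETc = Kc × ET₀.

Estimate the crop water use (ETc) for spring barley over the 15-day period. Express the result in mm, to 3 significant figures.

Tmean = (35.8 + 17.0)/2 = 26.40 °C
0.408 Ra = 0.408 × 33.9 = 13.8312 mm/d equivalent
ET₀ = 0.0023 × 13.8312 × (26.40 + 17.8) × √18.8 = 0.0023 × 13.8312 × 44.20 × 4.3359 = 6.0966 mm/d
ETc = Kc × ET₀ = 1.03 × 6.0966 = 6.2795 mm/d
Over 15 days: 6.2795 × 15 = 94.193 mm

94.2 mm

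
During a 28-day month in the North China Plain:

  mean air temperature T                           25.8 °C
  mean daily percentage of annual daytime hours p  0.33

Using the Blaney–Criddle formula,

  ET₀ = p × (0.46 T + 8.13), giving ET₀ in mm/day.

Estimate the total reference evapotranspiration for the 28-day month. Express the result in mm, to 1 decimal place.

184.8 mm

ET₀ = 0.33 × (0.46 × 25.8 + 8.13) = 0.33 × 19.998 = 6.5993 mm/d
Monthly total = 6.5993 × 28 = 184.780 mm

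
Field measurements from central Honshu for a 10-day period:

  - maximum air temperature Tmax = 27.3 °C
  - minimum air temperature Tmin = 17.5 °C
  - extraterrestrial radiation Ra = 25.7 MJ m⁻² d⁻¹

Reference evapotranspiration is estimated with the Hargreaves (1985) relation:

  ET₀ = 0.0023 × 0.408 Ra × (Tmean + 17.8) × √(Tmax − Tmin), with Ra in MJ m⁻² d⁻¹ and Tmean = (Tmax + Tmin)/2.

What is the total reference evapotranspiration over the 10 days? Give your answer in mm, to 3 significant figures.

30.4 mm

Tmean = (27.3 + 17.5)/2 = 22.40 °C
0.408 Ra = 0.408 × 25.7 = 10.4856 mm/d equivalent
ET₀ = 0.0023 × 10.4856 × (22.40 + 17.8) × √9.8 = 0.0023 × 10.4856 × 40.20 × 3.1305 = 3.0350 mm/d
Over 10 days: 3.0350 × 10 = 30.350 mm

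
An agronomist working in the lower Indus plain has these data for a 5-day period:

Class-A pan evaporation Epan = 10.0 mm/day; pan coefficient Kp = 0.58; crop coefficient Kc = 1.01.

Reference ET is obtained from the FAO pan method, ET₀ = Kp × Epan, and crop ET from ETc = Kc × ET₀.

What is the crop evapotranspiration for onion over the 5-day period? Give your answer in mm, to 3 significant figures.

ET₀ = 0.58 × 10.0 = 5.8000 mm/d
ETc = Kc × ET₀ = 1.01 × 5.8000 = 5.8580 mm/d
Over 5 days: 5.8580 × 5 = 29.290 mm

29.3 mm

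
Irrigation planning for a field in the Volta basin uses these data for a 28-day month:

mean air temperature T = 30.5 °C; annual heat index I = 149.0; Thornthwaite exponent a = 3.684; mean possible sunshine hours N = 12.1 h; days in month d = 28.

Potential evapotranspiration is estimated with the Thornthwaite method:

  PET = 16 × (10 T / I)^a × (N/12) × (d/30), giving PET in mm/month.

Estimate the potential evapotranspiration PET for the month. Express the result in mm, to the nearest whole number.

211 mm

10T/I = 10 × 30.5 / 149.0 = 2.0470
(10T/I)^a = 2.0470^3.684 = 14.0010
Uncorrected PET = 16 × 14.0010 = 224.016 mm
Correction = (N/12)(d/30) = (12.1/12)(28/30) = 0.9411
PET = 224.016 × 0.9411 = 210.821 mm/month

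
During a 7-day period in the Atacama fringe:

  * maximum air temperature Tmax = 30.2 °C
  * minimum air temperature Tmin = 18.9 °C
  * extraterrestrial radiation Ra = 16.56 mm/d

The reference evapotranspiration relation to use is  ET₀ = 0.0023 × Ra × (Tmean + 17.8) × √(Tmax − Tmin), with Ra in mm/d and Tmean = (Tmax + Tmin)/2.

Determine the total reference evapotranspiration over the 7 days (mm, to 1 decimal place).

Tmean = (30.2 + 18.9)/2 = 24.55 °C
ET₀ = 0.0023 × 16.56 × (24.55 + 17.8) × √11.3 = 0.0023 × 16.56 × 42.35 × 3.3615 = 5.4222 mm/d
Over 7 days: 5.4222 × 7 = 37.955 mm

38.0 mm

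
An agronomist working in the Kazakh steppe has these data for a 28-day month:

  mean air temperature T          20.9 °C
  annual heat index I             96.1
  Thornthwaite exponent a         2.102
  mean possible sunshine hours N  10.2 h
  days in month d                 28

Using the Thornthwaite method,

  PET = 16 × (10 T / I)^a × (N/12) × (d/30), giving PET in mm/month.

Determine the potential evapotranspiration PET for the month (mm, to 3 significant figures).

10T/I = 10 × 20.9 / 96.1 = 2.1748
(10T/I)^a = 2.1748^2.102 = 5.1198
Uncorrected PET = 16 × 5.1198 = 81.917 mm
Correction = (N/12)(d/30) = (10.2/12)(28/30) = 0.7933
PET = 81.917 × 0.7933 = 64.985 mm/month

65.0 mm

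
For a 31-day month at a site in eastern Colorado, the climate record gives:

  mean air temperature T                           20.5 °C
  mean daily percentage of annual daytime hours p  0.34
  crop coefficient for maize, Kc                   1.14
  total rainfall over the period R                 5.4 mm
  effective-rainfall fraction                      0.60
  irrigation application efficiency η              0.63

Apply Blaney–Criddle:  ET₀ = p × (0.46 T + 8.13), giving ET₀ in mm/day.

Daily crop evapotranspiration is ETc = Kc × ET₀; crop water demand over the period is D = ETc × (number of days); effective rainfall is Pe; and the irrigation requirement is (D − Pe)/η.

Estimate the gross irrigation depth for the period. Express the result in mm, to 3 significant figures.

330 mm

ET₀ = 0.34 × (0.46 × 20.5 + 8.13) = 0.34 × 17.560 = 5.9704 mm/d
ETc = Kc × ET₀ = 1.14 × 5.9704 = 6.8063 mm/d
Crop demand D = ETc × 31 d = 6.8063 × 31 = 210.995 mm
Pe = 0.60 × 5.4 = 3.240 mm
D − Pe = 210.995 − 3.240 = 207.755 mm
Gross irrigation = 207.755 / 0.63 = 329.770 mm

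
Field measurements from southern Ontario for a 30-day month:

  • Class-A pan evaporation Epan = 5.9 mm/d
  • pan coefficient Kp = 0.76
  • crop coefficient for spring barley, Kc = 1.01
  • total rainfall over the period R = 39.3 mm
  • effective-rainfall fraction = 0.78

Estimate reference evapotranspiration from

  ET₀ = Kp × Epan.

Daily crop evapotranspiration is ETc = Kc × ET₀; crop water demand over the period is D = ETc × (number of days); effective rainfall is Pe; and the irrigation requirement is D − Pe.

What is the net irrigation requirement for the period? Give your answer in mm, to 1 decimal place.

105.2 mm

ET₀ = 0.76 × 5.9 = 4.4840 mm/d
ETc = Kc × ET₀ = 1.01 × 4.4840 = 4.5288 mm/d
Crop demand D = ETc × 30 d = 4.5288 × 30 = 135.864 mm
Pe = 0.78 × 39.3 = 30.654 mm
D − Pe = 135.864 − 30.654 = 105.210 mm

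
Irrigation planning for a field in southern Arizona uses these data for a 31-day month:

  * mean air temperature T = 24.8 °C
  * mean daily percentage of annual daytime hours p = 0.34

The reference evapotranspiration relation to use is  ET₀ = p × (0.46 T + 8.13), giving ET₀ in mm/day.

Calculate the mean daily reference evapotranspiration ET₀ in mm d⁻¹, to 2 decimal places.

6.64 mm d⁻¹

ET₀ = 0.34 × (0.46 × 24.8 + 8.13) = 0.34 × 19.538 = 6.6429 mm/d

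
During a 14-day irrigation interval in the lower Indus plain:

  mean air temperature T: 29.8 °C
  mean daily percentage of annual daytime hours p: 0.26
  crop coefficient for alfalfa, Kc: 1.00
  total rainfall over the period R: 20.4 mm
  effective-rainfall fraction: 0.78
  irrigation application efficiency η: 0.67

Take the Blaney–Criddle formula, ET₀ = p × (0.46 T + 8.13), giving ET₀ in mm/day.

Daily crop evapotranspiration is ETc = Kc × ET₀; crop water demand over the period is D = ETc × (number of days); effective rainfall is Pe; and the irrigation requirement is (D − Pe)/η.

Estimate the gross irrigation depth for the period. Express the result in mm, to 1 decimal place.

94.9 mm

ET₀ = 0.26 × (0.46 × 29.8 + 8.13) = 0.26 × 21.838 = 5.6779 mm/d
ETc = Kc × ET₀ = 1.00 × 5.6779 = 5.6779 mm/d
Crop demand D = ETc × 14 d = 5.6779 × 14 = 79.491 mm
Pe = 0.78 × 20.4 = 15.912 mm
D − Pe = 79.491 − 15.912 = 63.579 mm
Gross irrigation = 63.579 / 0.67 = 94.894 mm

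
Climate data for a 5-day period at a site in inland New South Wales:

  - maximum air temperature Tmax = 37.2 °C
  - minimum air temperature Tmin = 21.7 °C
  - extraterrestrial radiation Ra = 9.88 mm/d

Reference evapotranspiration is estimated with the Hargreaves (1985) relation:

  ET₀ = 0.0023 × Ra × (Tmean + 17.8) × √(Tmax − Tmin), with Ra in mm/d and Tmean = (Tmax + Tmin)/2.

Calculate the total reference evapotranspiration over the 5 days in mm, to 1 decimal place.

Tmean = (37.2 + 21.7)/2 = 29.45 °C
ET₀ = 0.0023 × 9.88 × (29.45 + 17.8) × √15.5 = 0.0023 × 9.88 × 47.25 × 3.9370 = 4.2272 mm/d
Over 5 days: 4.2272 × 5 = 21.136 mm

21.1 mm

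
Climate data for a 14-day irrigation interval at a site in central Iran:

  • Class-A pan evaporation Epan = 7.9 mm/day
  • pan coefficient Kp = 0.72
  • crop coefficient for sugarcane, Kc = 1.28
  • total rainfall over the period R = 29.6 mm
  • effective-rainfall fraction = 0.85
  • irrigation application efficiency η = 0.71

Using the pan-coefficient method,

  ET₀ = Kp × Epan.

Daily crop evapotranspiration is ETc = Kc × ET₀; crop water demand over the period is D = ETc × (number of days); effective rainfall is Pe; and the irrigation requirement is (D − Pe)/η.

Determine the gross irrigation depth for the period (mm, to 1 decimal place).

108.1 mm

ET₀ = 0.72 × 7.9 = 5.6880 mm/d
ETc = Kc × ET₀ = 1.28 × 5.6880 = 7.2806 mm/d
Crop demand D = ETc × 14 d = 7.2806 × 14 = 101.928 mm
Pe = 0.85 × 29.6 = 25.160 mm
D − Pe = 101.928 − 25.160 = 76.768 mm
Gross irrigation = 76.768 / 0.71 = 108.124 mm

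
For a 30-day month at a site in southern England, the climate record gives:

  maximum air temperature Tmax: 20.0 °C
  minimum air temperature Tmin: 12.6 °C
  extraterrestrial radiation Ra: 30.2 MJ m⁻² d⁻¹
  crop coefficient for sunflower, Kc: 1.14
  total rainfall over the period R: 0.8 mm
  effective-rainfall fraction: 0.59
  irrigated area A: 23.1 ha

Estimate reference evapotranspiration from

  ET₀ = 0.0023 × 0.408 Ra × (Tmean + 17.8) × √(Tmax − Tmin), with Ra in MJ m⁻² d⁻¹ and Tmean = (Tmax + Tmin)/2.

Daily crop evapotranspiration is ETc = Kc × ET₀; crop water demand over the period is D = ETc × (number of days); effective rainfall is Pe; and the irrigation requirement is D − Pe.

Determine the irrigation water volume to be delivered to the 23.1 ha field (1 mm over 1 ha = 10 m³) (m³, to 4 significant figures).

20660 m³

Tmean = (20.0 + 12.6)/2 = 16.30 °C
0.408 Ra = 0.408 × 30.2 = 12.3216 mm/d equivalent
ET₀ = 0.0023 × 12.3216 × (16.30 + 17.8) × √7.4 = 0.0023 × 12.3216 × 34.10 × 2.7203 = 2.6289 mm/d
ETc = Kc × ET₀ = 1.14 × 2.6289 = 2.9969 mm/d
Crop demand D = ETc × 30 d = 2.9969 × 30 = 89.907 mm
Pe = 0.59 × 0.8 = 0.472 mm
D − Pe = 89.907 − 0.472 = 89.435 mm
Volume = 89.435 mm × 23.1 ha × 10 = 20659.5 m³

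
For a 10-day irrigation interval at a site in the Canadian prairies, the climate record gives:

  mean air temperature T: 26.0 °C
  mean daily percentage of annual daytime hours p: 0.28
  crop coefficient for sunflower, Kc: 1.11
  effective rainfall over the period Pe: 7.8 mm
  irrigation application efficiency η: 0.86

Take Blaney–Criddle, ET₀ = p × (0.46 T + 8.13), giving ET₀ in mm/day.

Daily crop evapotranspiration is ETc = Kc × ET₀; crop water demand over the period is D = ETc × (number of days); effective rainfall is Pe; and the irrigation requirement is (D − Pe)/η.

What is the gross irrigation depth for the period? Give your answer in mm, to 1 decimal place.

63.5 mm

ET₀ = 0.28 × (0.46 × 26.0 + 8.13) = 0.28 × 20.090 = 5.6252 mm/d
ETc = Kc × ET₀ = 1.11 × 5.6252 = 6.2440 mm/d
Crop demand D = ETc × 10 d = 6.2440 × 10 = 62.440 mm
D − Pe = 62.440 − 7.8 = 54.640 mm
Gross irrigation = 54.640 / 0.86 = 63.535 mm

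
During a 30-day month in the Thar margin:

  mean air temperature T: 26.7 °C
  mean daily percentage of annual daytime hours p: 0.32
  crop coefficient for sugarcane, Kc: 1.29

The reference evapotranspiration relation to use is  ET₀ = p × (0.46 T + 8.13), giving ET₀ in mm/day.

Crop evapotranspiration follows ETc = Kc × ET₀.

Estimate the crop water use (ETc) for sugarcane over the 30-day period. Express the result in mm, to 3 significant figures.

253 mm

ET₀ = 0.32 × (0.46 × 26.7 + 8.13) = 0.32 × 20.412 = 6.5318 mm/d
ETc = Kc × ET₀ = 1.29 × 6.5318 = 8.4260 mm/d
Over 30 days: 8.4260 × 30 = 252.780 mm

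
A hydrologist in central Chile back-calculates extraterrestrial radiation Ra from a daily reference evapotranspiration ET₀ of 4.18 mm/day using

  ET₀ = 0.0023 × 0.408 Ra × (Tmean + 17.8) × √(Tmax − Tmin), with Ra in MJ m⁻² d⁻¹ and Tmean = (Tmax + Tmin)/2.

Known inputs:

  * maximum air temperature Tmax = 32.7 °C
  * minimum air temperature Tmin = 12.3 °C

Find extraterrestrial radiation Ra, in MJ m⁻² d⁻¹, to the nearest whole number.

Tmean = (32.7+12.3)/2 = 22.50 °C; ΔT = 20.4
Ra = ET₀ / [0.0023 × 0.408 × (Tmean+17.8) × √ΔT]
   = 4.18 / (0.0023 × 0.408 × 40.30 × 4.5166) = 24.472 MJ m⁻² d⁻¹

24 MJ m⁻² d⁻¹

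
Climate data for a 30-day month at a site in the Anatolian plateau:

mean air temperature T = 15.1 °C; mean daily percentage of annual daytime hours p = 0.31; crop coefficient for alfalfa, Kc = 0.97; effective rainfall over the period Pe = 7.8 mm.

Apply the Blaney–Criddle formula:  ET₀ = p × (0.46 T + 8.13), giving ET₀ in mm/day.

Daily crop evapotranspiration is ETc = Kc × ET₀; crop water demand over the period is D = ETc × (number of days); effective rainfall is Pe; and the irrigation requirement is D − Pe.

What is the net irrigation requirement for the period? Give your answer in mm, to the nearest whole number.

ET₀ = 0.31 × (0.46 × 15.1 + 8.13) = 0.31 × 15.076 = 4.6736 mm/d
ETc = Kc × ET₀ = 0.97 × 4.6736 = 4.5334 mm/d
Crop demand D = ETc × 30 d = 4.5334 × 30 = 136.002 mm
D − Pe = 136.002 − 7.8 = 128.202 mm

128 mm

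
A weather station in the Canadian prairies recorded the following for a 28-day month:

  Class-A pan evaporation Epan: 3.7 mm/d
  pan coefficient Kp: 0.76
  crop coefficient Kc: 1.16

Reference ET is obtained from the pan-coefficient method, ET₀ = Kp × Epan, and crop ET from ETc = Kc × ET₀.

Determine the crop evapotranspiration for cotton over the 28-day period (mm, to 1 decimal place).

91.3 mm

ET₀ = 0.76 × 3.7 = 2.8120 mm/d
ETc = Kc × ET₀ = 1.16 × 2.8120 = 3.2619 mm/d
Over 28 days: 3.2619 × 28 = 91.333 mm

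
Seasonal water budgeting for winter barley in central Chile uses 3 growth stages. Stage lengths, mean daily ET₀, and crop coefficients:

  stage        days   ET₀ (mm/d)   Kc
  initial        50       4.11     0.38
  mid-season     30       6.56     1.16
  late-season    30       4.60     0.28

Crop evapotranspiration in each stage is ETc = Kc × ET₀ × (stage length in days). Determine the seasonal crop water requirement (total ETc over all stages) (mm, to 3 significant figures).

345 mm

initial: 0.38 × 4.11 × 50 = 78.09 mm
mid-season: 1.16 × 6.56 × 30 = 228.29 mm
late-season: 0.28 × 4.60 × 30 = 38.64 mm
Seasonal total = 345.02 mm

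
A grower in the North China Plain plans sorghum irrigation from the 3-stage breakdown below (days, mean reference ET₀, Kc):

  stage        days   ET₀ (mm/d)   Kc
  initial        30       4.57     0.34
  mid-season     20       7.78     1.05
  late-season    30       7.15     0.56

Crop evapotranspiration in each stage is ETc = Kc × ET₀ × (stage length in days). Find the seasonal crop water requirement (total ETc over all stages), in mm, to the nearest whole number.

330 mm

initial: 0.34 × 4.57 × 30 = 46.61 mm
mid-season: 1.05 × 7.78 × 20 = 163.38 mm
late-season: 0.56 × 7.15 × 30 = 120.12 mm
Seasonal total = 330.11 mm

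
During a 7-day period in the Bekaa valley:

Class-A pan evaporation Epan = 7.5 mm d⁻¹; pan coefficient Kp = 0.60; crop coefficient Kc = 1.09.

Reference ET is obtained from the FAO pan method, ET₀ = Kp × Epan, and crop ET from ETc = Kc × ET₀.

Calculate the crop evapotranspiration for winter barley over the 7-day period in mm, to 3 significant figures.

ET₀ = 0.60 × 7.5 = 4.5000 mm/d
ETc = Kc × ET₀ = 1.09 × 4.5000 = 4.9050 mm/d
Over 7 days: 4.9050 × 7 = 34.335 mm

34.3 mm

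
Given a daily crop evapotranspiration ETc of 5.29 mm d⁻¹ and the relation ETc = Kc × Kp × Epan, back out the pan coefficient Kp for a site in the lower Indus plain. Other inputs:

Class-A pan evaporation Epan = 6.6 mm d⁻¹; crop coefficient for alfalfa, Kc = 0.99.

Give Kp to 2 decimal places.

0.81

ETc = Kc × Kp × Epan  ⇒  Kp = ETc / (Kc × Epan)
Kp = 5.29 / (0.99 × 6.6) = 5.29 / 6.534 = 0.8096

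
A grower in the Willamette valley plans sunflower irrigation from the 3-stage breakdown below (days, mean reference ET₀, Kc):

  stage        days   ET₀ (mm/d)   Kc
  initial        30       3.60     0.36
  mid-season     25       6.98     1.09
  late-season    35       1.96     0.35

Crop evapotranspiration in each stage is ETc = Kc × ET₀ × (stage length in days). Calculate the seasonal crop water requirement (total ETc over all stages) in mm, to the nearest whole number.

initial: 0.36 × 3.60 × 30 = 38.88 mm
mid-season: 1.09 × 6.98 × 25 = 190.21 mm
late-season: 0.35 × 1.96 × 35 = 24.01 mm
Seasonal total = 253.10 mm

253 mm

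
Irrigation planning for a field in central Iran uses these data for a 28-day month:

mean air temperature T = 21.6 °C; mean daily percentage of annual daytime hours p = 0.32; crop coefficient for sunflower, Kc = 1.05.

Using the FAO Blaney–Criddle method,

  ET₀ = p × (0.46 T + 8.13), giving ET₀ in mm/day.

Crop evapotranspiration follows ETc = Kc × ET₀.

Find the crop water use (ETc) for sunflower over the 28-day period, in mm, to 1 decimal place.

170.0 mm

ET₀ = 0.32 × (0.46 × 21.6 + 8.13) = 0.32 × 18.066 = 5.7811 mm/d
ETc = Kc × ET₀ = 1.05 × 5.7811 = 6.0702 mm/d
Over 28 days: 6.0702 × 28 = 169.966 mm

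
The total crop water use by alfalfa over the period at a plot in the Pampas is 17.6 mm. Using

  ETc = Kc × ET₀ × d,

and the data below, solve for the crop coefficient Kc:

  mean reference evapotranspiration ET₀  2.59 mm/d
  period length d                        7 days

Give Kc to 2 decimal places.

0.97

ETc = Kc × ET₀ × d  ⇒  Kc = ETc / (ET₀ × d)
Kc = 17.6 / (2.59 × 7) = 17.6 / 18.13 = 0.9708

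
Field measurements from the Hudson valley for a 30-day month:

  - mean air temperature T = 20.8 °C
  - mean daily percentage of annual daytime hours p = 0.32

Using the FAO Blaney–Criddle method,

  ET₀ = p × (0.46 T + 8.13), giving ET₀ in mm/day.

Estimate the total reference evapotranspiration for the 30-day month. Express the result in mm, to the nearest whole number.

ET₀ = 0.32 × (0.46 × 20.8 + 8.13) = 0.32 × 17.698 = 5.6634 mm/d
Monthly total = 5.6634 × 30 = 169.902 mm

170 mm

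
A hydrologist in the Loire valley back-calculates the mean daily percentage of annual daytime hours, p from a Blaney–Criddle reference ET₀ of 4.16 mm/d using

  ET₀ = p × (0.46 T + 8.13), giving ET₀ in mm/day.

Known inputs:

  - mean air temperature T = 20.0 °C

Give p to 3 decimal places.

0.240

p = ET₀ / (0.46 T + 8.13) = 4.16 / (0.46 × 20.0 + 8.13) = 4.16 / 17.330 = 0.2400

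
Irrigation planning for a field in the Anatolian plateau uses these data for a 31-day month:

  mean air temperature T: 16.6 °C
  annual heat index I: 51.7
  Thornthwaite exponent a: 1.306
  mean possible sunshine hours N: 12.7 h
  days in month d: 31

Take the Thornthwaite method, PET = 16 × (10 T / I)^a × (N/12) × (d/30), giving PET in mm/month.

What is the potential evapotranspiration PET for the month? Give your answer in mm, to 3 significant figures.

10T/I = 10 × 16.6 / 51.7 = 3.2108
(10T/I)^a = 3.2108^1.306 = 4.5881
Uncorrected PET = 16 × 4.5881 = 73.410 mm
Correction = (N/12)(d/30) = (12.7/12)(31/30) = 1.0936
PET = 73.410 × 1.0936 = 80.281 mm/month

80.3 mm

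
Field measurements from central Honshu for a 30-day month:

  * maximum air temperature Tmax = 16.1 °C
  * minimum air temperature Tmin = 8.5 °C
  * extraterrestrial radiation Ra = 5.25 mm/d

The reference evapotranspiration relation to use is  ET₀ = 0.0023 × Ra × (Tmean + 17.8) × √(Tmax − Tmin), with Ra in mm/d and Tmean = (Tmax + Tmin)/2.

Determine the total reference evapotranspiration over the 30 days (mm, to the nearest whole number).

30 mm

Tmean = (16.1 + 8.5)/2 = 12.30 °C
ET₀ = 0.0023 × 5.25 × (12.30 + 17.8) × √7.6 = 0.0023 × 5.25 × 30.10 × 2.7568 = 1.0020 mm/d
Over 30 days: 1.0020 × 30 = 30.060 mm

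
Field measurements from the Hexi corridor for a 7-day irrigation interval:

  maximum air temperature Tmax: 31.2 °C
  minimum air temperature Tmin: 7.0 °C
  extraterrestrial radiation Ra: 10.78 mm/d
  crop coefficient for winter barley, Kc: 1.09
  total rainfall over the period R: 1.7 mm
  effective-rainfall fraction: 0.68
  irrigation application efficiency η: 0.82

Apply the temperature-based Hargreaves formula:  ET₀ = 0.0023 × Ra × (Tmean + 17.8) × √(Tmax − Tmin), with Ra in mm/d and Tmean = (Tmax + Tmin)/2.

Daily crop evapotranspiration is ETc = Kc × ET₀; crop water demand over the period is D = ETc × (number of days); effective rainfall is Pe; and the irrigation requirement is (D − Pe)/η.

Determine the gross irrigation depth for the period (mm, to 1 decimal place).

Tmean = (31.2 + 7.0)/2 = 19.10 °C
ET₀ = 0.0023 × 10.78 × (19.10 + 17.8) × √24.2 = 0.0023 × 10.78 × 36.90 × 4.9193 = 4.5007 mm/d
ETc = Kc × ET₀ = 1.09 × 4.5007 = 4.9058 mm/d
Crop demand D = ETc × 7 d = 4.9058 × 7 = 34.341 mm
Pe = 0.68 × 1.7 = 1.156 mm
D − Pe = 34.341 − 1.156 = 33.185 mm
Gross irrigation = 33.185 / 0.82 = 40.470 mm

40.5 mm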